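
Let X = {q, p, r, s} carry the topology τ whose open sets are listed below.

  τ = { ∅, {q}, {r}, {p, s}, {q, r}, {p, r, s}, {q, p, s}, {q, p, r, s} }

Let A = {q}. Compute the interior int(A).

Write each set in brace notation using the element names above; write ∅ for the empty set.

opens ⊆ A: ∅, {q}; union → int = {q}

{q}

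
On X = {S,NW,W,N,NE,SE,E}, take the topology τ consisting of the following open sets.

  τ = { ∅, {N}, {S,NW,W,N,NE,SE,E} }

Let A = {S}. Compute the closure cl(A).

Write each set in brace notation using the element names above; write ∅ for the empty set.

cl via duality: int({NW,W,N,NE,SE,E}) = {N}, so X∖{N} = {S,NW,W,NE,SE,E}

{S,NW,W,NE,SE,E}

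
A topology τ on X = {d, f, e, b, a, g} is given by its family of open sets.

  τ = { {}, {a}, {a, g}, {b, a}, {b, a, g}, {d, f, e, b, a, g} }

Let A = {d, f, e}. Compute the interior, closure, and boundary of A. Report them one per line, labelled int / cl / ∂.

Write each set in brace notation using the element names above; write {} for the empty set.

int(A) = {}
cl(A)  = {d, f, e}
∂A     = {d, f, e}

open subsets of A: {}; so int(A) = {}
closure: X∖int(X∖A) = X∖{b, a, g} = {d, f, e}
∂A = {d, f, e} minus {} = {d, f, e}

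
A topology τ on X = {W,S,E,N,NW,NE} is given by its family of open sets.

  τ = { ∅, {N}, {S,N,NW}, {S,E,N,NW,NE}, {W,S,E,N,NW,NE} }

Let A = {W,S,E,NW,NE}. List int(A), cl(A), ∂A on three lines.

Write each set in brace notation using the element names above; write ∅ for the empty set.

open subsets of A: ∅; so int(A) = ∅
closure: X∖int(X∖A) = X∖{N} = {W,S,E,NW,NE}
∂A = {W,S,E,NW,NE} minus ∅ = {W,S,E,NW,NE}

int(A) = ∅
cl(A)  = {W,S,E,NW,NE}
∂A     = {W,S,E,NW,NE}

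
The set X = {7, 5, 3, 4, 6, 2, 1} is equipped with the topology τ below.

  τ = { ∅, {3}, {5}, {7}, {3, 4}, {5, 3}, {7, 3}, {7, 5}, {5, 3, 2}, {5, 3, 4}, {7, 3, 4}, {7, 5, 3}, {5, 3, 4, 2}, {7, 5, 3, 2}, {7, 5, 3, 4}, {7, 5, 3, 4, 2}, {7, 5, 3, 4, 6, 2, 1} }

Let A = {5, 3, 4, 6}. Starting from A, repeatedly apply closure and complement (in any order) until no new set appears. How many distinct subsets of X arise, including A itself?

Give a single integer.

closure: X∖int(X∖A) = X∖{7} = {5, 3, 4, 6, 2, 1}
Let k=closure and c=complement:
  1. A     = {5, 3, 4, 6}
  2. kA    = {5, 3, 4, 6, 2, 1}
  3. cA    = {7, 2, 1}
  4. ckA   = {7}
  5. kcA   = {7, 6, 2, 1}
  6. kckA  = {7, 6, 1}
  7. ckcA  = {5, 3, 4}
  8. ckckA = {5, 3, 4, 2}
— saturated at 8

8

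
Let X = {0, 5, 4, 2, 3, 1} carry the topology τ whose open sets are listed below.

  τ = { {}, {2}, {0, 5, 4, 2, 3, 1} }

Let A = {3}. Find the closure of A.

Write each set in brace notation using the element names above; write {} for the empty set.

{0, 5, 4, 3, 1}

complement {0, 5, 4, 2, 1}; its interior {2}; cl(A) = X∖{2} = {0, 5, 4, 3, 1}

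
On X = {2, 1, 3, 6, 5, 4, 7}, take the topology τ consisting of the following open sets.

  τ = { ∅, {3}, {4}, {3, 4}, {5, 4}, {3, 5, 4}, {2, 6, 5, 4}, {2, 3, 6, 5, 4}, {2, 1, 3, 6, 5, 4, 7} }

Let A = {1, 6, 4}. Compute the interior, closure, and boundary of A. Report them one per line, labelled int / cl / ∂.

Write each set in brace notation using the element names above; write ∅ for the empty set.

int(A) = {4}
cl(A)  = {2, 1, 6, 5, 4, 7}
∂A     = {2, 1, 6, 5, 7}

opens ⊆ A: ∅, {4}; union → int = {4}
complement {2, 3, 5, 7}; its interior {3}; cl(A) = X∖{3} = {2, 1, 6, 5, 4, 7}
boundary = {2, 1, 6, 5, 4, 7} ∖ {4} = {2, 1, 6, 5, 7}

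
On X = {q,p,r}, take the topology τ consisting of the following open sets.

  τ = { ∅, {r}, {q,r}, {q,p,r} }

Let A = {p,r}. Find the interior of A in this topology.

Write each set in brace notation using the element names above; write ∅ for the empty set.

{r}

U open, U⊆A: ∅, {r}. int(A) = ⋃ = {r}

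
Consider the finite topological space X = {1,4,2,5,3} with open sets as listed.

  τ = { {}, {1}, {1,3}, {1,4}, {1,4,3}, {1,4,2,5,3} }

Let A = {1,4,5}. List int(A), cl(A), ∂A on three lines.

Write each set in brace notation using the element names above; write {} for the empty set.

U open, U⊆A: {}, {1}, {1,4}. int(A) = ⋃ = {1,4}
X∖A={2,3}, int(X∖A)={}, hence cl(A)={1,4,2,5,3}
∂A: remove int from cl → {2,5,3}

int(A) = {1,4}
cl(A)  = {1,4,2,5,3}
∂A     = {2,5,3}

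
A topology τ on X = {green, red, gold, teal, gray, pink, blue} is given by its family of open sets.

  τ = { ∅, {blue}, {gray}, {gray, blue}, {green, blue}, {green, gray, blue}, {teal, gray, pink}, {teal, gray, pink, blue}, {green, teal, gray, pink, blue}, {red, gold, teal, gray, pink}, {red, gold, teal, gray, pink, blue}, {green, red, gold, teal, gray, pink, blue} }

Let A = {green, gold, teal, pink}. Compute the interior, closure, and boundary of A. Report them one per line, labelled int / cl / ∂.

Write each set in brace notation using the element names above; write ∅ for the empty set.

U open, U⊆A: ∅. int(A) = ⋃ = ∅
X∖A={red, gray, blue}, int(X∖A)={gray, blue}, hence cl(A)={green, red, gold, teal, pink}
∂A: remove int from cl → {green, red, gold, teal, pink}

int(A) = ∅
cl(A)  = {green, red, gold, teal, pink}
∂A     = {green, red, gold, teal, pink}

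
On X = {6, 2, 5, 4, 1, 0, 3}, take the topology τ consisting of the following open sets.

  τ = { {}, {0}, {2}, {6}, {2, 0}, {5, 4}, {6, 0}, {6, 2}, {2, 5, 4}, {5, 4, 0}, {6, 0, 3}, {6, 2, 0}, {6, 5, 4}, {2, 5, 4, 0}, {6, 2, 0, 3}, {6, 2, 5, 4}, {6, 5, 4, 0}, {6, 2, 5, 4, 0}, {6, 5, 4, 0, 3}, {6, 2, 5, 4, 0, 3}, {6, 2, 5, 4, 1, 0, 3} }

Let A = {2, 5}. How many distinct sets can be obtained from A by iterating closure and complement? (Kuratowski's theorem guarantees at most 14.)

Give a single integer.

10

complement {6, 4, 1, 0, 3}; its interior {6, 0, 3}; cl(A) = X∖{6, 0, 3} = {2, 5, 4, 1}
With k = closure, c = complement:
  1. A     = {2, 5}
  2. kA    = {2, 5, 4, 1}
  3. cA    = {6, 4, 1, 0, 3}
  4. ckA   = {6, 0, 3}
  5. kcA   = {6, 5, 4, 1, 0, 3}
  6. kckA  = {6, 1, 0, 3}
  7. ckcA  = {2}
  8. ckckA = {2, 5, 4}
  9. kckcA = {2, 1}
  10. ckckcA = {6, 5, 4, 0, 3}
k, c of each give nothing new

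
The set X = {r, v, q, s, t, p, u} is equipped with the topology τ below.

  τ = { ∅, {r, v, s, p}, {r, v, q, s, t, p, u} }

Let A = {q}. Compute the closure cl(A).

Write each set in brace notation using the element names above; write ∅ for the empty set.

{q, t, u}

cl via duality: int({r, v, s, t, p, u}) = {r, v, s, p}, so X∖{r, v, s, p} = {q, t, u}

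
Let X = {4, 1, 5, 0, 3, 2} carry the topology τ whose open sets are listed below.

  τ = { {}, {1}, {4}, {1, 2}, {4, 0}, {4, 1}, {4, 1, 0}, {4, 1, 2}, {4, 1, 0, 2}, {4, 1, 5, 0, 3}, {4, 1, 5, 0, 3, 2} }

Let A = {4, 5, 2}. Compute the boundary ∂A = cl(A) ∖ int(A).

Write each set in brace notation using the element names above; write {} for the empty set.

{5, 0, 3, 2}

opens ⊆ A: {}, {4}; union → int = {4}
complement {1, 0, 3}; its interior {1}; cl(A) = X∖{1} = {4, 5, 0, 3, 2}
boundary = {4, 5, 0, 3, 2} ∖ {4} = {5, 0, 3, 2}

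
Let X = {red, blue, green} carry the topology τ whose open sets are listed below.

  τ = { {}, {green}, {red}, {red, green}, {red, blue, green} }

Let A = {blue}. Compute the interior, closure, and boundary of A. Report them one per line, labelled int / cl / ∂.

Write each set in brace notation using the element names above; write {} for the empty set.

int(A) = {}
cl(A)  = {blue}
∂A     = {blue}

U open, U⊆A: {}. int(A) = ⋃ = {}
X∖A={red, green}, int(X∖A)={red, green}, hence cl(A)={blue}
∂A: remove int from cl → {blue}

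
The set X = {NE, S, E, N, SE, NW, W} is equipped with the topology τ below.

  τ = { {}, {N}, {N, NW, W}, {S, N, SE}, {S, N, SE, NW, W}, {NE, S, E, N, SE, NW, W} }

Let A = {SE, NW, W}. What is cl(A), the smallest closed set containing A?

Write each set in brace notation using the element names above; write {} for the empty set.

{NE, S, E, SE, NW, W}

X∖A={NE, S, E, N}, int(X∖A)={N}, hence cl(A)={NE, S, E, SE, NW, W}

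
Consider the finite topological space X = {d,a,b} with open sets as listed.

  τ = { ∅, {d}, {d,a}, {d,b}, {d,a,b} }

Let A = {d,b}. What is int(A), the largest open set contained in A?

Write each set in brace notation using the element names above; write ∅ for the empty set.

{d,b}

open subsets of A: ∅, {d}, {d,b}; so int(A) = {d,b}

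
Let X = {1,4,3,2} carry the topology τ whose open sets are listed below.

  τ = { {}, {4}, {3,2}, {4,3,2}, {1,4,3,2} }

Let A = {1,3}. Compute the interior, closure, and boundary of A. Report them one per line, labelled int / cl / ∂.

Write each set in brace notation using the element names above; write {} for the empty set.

open subsets of A: {}; so int(A) = {}
closure: X∖int(X∖A) = X∖{4} = {1,3,2}
∂A = {1,3,2} minus {} = {1,3,2}

int(A) = {}
cl(A)  = {1,3,2}
∂A     = {1,3,2}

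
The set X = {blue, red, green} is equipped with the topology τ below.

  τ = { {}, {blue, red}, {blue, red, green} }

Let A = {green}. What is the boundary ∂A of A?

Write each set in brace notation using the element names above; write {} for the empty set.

{green}

opens ⊆ A: {}; union → int = {}
complement {blue, red}; its interior {blue, red}; cl(A) = X∖{blue, red} = {green}
boundary = {green} ∖ {} = {green}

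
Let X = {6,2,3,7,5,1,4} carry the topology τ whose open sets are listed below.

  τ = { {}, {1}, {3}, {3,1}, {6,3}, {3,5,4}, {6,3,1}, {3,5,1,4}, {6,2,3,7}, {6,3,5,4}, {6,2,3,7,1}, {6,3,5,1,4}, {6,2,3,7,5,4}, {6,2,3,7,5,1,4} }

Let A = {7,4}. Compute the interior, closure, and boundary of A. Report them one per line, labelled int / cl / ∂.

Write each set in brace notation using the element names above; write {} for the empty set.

int(A) = {}
cl(A)  = {2,7,5,4}
∂A     = {2,7,5,4}

opens ⊆ A: {}; union → int = {}
complement {6,2,3,5,1}; its interior {6,3,1}; cl(A) = X∖{6,3,1} = {2,7,5,4}
boundary = {2,7,5,4} ∖ {} = {2,7,5,4}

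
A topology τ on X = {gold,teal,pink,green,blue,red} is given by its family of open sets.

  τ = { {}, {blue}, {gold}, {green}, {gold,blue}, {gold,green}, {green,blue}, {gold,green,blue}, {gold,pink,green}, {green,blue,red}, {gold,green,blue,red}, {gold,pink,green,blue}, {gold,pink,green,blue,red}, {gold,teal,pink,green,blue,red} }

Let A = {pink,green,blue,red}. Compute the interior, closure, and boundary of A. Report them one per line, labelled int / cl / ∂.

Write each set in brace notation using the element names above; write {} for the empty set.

U open, U⊆A: {}, {green}, {blue}, {green,blue}, {green,blue,red}. int(A) = ⋃ = {green,blue,red}
X∖A={gold,teal}, int(X∖A)={gold}, hence cl(A)={teal,pink,green,blue,red}
∂A: remove int from cl → {teal,pink}

int(A) = {green,blue,red}
cl(A)  = {teal,pink,green,blue,red}
∂A     = {teal,pink}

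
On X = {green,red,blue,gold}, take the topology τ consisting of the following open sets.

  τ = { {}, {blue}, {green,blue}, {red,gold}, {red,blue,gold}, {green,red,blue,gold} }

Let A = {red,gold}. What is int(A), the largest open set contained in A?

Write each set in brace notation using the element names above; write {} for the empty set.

{red,gold}

open subsets of A: {}, {red,gold}; so int(A) = {red,gold}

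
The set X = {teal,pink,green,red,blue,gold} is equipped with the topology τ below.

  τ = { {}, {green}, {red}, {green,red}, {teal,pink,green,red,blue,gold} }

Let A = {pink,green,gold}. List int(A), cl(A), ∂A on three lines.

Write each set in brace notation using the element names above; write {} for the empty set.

interior: largest open inside A is {green} (from {}, {green})
cl via duality: int({teal,red,blue}) = {red}, so X∖{red} = {teal,pink,green,blue,gold}
cl∖int = {teal,pink,blue,gold}

int(A) = {green}
cl(A)  = {teal,pink,green,blue,gold}
∂A     = {teal,pink,blue,gold}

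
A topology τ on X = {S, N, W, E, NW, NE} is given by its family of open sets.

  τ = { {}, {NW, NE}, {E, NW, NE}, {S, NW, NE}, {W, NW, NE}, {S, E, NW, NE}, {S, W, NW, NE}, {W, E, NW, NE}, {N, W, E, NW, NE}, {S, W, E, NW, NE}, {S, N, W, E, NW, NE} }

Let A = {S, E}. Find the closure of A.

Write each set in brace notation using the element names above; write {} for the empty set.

closure: X∖int(X∖A) = X∖{W, NW, NE} = {S, N, E}

{S, N, E}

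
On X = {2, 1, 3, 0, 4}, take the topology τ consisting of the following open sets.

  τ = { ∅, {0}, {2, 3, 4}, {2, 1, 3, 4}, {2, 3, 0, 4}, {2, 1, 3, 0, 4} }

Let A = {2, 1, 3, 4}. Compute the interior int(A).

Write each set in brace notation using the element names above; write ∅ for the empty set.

{2, 1, 3, 4}

U open, U⊆A: ∅, {2, 3, 4}, {2, 1, 3, 4}. int(A) = ⋃ = {2, 1, 3, 4}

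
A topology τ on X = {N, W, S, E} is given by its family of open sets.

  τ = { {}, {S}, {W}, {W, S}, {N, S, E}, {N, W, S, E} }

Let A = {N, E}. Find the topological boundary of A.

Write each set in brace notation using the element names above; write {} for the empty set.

{N, E}

opens ⊆ A: {}; union → int = {}
complement {W, S}; its interior {W, S}; cl(A) = X∖{W, S} = {N, E}
boundary = {N, E} ∖ {} = {N, E}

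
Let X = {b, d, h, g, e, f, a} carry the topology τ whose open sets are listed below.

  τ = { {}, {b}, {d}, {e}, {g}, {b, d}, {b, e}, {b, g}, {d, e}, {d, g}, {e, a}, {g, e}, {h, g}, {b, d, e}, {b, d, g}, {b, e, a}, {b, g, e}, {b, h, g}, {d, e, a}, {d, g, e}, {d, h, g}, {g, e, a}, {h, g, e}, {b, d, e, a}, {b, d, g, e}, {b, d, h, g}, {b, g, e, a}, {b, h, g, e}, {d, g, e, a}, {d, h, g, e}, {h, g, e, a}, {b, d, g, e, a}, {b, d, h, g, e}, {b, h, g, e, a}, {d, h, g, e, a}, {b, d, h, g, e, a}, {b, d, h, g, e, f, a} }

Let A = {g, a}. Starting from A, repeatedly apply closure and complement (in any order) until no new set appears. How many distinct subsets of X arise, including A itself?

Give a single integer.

10

complement {b, d, h, e, f}; its interior {b, d, e}; cl(A) = X∖{b, d, e} = {h, g, f, a}
With k = closure, c = complement:
  1. A     = {g, a}
  2. kA    = {h, g, f, a}
  3. cA    = {b, d, h, e, f}
  4. ckA   = {b, d, e}
  5. kcA   = {b, d, h, e, f, a}
  6. kckA  = {b, d, e, f, a}
  7. ckcA  = {g}
  8. ckckA = {h, g}
  9. kckcA = {h, g, f}
  10. ckckcA = {b, d, e, a}
k, c of each give nothing new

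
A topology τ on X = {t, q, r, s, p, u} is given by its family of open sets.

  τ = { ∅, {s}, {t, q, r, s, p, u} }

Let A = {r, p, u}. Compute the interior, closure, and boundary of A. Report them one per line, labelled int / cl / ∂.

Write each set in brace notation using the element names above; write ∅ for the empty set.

int(A) = ∅
cl(A)  = {t, q, r, p, u}
∂A     = {t, q, r, p, u}

open subsets of A: ∅; so int(A) = ∅
closure: X∖int(X∖A) = X∖{s} = {t, q, r, p, u}
∂A = {t, q, r, p, u} minus ∅ = {t, q, r, p, u}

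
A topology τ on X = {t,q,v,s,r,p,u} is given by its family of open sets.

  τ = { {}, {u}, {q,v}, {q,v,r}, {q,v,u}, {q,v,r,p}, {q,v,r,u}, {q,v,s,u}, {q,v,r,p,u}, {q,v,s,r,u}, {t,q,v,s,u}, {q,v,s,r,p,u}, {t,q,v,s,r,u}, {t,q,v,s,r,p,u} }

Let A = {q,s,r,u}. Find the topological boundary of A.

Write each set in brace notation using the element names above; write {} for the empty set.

{t,q,v,s,r,p}

opens ⊆ A: {}, {u}; union → int = {u}
complement {t,v,p}; its interior {}; cl(A) = X∖{} = {t,q,v,s,r,p,u}
boundary = {t,q,v,s,r,p,u} ∖ {u} = {t,q,v,s,r,p}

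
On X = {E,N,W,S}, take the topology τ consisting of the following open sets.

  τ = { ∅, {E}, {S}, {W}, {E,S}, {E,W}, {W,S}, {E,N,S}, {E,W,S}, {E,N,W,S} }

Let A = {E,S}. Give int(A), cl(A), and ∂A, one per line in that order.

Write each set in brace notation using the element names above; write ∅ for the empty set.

int(A) = {E,S}
cl(A)  = {E,N,S}
∂A     = {N}

opens ⊆ A: ∅, {S}, {E}, {E,S}; union → int = {E,S}
complement {N,W}; its interior {W}; cl(A) = X∖{W} = {E,N,S}
boundary = {E,N,S} ∖ {E,S} = {N}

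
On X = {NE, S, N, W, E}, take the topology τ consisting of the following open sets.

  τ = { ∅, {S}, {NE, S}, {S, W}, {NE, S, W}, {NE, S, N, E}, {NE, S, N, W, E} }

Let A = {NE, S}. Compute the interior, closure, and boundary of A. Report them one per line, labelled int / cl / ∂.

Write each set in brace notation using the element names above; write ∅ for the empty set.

interior: largest open inside A is {NE, S} (from ∅, {S}, {NE, S})
cl via duality: int({N, W, E}) = ∅, so X∖∅ = {NE, S, N, W, E}
cl∖int = {N, W, E}

int(A) = {NE, S}
cl(A)  = {NE, S, N, W, E}
∂A     = {N, W, E}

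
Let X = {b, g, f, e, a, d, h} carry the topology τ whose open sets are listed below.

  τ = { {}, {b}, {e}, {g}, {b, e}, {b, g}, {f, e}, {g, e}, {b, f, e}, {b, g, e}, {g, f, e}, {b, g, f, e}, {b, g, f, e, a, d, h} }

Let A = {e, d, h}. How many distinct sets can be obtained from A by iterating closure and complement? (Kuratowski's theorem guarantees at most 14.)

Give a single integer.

8

X∖A={b, g, f, a}, int(X∖A)={b, g}, hence cl(A)={f, e, a, d, h}
Orbit (k=closure, c=complement):
  1. A     = {e, d, h}
  2. kA    = {f, e, a, d, h}
  3. cA    = {b, g, f, a}
  4. ckA   = {b, g}
  5. kcA   = {b, g, f, a, d, h}
  6. kckA  = {b, g, a, d, h}
  7. ckcA  = {e}
  8. ckckA = {f, e}
(closed under both — stop)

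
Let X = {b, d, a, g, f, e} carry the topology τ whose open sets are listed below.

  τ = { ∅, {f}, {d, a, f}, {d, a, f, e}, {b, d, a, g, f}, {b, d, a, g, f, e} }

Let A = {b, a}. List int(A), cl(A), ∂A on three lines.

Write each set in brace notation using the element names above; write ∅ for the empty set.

open subsets of A: ∅; so int(A) = ∅
closure: X∖int(X∖A) = X∖{f} = {b, d, a, g, e}
∂A = {b, d, a, g, e} minus ∅ = {b, d, a, g, e}

int(A) = ∅
cl(A)  = {b, d, a, g, e}
∂A     = {b, d, a, g, e}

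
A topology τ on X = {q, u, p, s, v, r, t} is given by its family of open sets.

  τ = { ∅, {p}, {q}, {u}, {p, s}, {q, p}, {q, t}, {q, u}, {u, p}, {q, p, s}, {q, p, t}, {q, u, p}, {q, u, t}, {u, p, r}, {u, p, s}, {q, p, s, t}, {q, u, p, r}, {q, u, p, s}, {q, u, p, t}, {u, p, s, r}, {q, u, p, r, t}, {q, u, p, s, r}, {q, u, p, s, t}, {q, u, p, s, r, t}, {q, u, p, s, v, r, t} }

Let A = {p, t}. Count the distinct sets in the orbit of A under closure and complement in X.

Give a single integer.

10

cl via duality: int({q, u, s, v, r}) = {q, u}, so X∖{q, u} = {p, s, v, r, t}
Write k for closure, c for complement:
  1. A     = {p, t}
  2. kA    = {p, s, v, r, t}
  3. cA    = {q, u, s, v, r}
  4. ckA   = {q, u}
  5. kcA   = {q, u, s, v, r, t}
  6. kckA  = {q, u, v, r, t}
  7. ckcA  = {p}
  8. ckckA = {p, s}
  9. kckcA = {p, s, v, r}
  10. ckckcA = {q, u, t}
applying k or c yields no new set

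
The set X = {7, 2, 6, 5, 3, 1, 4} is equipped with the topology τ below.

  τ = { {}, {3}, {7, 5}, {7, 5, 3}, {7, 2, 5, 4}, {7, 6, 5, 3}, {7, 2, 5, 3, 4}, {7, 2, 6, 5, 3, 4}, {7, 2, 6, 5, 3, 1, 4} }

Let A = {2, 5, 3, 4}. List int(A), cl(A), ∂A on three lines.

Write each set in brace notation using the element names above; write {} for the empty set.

open subsets of A: {}, {3}; so int(A) = {3}
closure: X∖int(X∖A) = X∖{} = {7, 2, 6, 5, 3, 1, 4}
∂A = {7, 2, 6, 5, 3, 1, 4} minus {3} = {7, 2, 6, 5, 1, 4}

int(A) = {3}
cl(A)  = {7, 2, 6, 5, 3, 1, 4}
∂A     = {7, 2, 6, 5, 1, 4}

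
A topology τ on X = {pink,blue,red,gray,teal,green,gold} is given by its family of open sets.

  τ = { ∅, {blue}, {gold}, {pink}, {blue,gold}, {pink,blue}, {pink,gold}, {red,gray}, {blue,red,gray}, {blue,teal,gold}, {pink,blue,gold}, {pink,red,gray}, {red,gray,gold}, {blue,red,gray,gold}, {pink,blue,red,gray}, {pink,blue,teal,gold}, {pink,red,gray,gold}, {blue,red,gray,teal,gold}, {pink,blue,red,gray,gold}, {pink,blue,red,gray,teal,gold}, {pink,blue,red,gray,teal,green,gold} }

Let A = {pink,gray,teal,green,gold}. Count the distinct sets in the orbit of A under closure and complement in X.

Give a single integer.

complement {blue,red}; its interior {blue}; cl(A) = X∖{blue} = {pink,red,gray,teal,green,gold}
With k = closure, c = complement:
  1. A     = {pink,gray,teal,green,gold}
  2. kA    = {pink,red,gray,teal,green,gold}
  3. cA    = {blue,red}
  4. ckA   = {blue}
  5. kcA   = {blue,red,gray,teal,green}
  6. kckA  = {blue,teal,green}
  7. ckcA  = {pink,gold}
  8. ckckA = {pink,red,gray,gold}
  9. kckcA = {pink,teal,green,gold}
  10. ckckcA = {blue,red,gray}
k, c of each give nothing new

10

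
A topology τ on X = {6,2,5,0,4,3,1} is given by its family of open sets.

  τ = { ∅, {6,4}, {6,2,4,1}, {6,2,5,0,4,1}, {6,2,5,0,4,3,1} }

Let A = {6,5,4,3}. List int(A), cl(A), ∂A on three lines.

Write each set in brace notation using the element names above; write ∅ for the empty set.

int(A) = {6,4}
cl(A)  = {6,2,5,0,4,3,1}
∂A     = {2,5,0,3,1}

opens ⊆ A: ∅, {6,4}; union → int = {6,4}
complement {2,0,1}; its interior ∅; cl(A) = X∖∅ = {6,2,5,0,4,3,1}
boundary = {6,2,5,0,4,3,1} ∖ {6,4} = {2,5,0,3,1}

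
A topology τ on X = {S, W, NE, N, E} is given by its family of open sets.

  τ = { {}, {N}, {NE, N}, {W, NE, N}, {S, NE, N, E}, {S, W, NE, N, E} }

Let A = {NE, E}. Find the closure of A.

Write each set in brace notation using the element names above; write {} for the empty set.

cl via duality: int({S, W, N}) = {N}, so X∖{N} = {S, W, NE, E}

{S, W, NE, E}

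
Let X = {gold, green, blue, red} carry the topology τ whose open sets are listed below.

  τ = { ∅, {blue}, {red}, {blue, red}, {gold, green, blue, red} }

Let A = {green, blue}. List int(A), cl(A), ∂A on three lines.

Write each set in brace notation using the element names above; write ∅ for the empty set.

int(A) = {blue}
cl(A)  = {gold, green, blue}
∂A     = {gold, green}

U open, U⊆A: ∅, {blue}. int(A) = ⋃ = {blue}
X∖A={gold, red}, int(X∖A)={red}, hence cl(A)={gold, green, blue}
∂A: remove int from cl → {gold, green}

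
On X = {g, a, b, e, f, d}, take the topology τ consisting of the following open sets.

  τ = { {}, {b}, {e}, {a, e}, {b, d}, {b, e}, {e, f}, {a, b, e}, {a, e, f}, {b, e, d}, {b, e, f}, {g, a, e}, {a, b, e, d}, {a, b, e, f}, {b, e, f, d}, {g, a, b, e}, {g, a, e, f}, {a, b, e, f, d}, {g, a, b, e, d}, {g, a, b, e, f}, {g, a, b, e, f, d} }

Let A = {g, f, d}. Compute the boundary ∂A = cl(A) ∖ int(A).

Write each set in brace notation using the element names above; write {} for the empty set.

{g, f, d}

U open, U⊆A: {}. int(A) = ⋃ = {}
X∖A={a, b, e}, int(X∖A)={a, b, e}, hence cl(A)={g, f, d}
∂A: remove int from cl → {g, f, d}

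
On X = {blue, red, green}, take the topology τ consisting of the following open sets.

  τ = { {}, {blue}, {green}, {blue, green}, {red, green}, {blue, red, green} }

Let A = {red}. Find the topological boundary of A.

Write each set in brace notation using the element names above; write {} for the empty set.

U open, U⊆A: {}. int(A) = ⋃ = {}
X∖A={blue, green}, int(X∖A)={blue, green}, hence cl(A)={red}
∂A: remove int from cl → {red}

{red}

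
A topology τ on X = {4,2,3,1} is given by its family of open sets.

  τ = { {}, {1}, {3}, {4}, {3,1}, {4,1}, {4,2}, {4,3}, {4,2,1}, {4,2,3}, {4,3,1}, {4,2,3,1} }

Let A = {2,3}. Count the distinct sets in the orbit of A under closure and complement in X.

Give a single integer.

closure: X∖int(X∖A) = X∖{4,1} = {2,3}
Let k=closure and c=complement:
  1. A     = {2,3}
  2. cA    = {4,1}
  3. kcA   = {4,2,1}
  4. ckcA  = {3}
— saturated at 4

4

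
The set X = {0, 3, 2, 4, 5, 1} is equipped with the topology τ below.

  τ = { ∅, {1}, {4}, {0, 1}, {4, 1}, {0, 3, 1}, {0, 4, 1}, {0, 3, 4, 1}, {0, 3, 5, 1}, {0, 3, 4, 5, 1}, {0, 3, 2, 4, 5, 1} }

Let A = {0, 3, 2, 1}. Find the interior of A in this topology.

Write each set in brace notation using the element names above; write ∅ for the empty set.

{0, 3, 1}

opens ⊆ A: ∅, {1}, {0, 1}, {0, 3, 1}; union → int = {0, 3, 1}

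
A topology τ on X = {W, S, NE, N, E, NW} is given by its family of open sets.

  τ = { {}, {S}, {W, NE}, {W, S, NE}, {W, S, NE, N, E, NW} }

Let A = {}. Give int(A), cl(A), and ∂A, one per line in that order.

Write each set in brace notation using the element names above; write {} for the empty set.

int(A) = {}
cl(A)  = {}
∂A     = {}

interior: largest open inside A is {} (from {})
cl via duality: int({W, S, NE, N, E, NW}) = {W, S, NE, N, E, NW}, so X∖{W, S, NE, N, E, NW} = {}
cl∖int = {}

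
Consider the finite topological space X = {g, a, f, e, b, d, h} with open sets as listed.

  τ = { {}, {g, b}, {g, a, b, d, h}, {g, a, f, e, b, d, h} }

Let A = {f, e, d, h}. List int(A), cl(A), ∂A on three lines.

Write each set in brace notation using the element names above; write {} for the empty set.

int(A) = {}
cl(A)  = {a, f, e, d, h}
∂A     = {a, f, e, d, h}

opens ⊆ A: {}; union → int = {}
complement {g, a, b}; its interior {g, b}; cl(A) = X∖{g, b} = {a, f, e, d, h}
boundary = {a, f, e, d, h} ∖ {} = {a, f, e, d, h}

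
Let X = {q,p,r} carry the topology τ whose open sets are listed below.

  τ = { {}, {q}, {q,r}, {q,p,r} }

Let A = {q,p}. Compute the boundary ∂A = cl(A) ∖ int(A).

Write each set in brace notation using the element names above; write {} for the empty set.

U open, U⊆A: {}, {q}. int(A) = ⋃ = {q}
X∖A={r}, int(X∖A)={}, hence cl(A)={q,p,r}
∂A: remove int from cl → {p,r}

{p,r}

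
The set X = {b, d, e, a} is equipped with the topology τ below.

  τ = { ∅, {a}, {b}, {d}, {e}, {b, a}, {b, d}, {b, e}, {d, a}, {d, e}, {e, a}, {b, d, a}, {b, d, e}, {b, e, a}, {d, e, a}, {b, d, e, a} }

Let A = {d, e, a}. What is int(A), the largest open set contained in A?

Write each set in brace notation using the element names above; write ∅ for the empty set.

open subsets of A: ∅, {a}, {e}, {d}, {d, e}, {e, a}, {d, a}, {d, e, a}; so int(A) = {d, e, a}

{d, e, a}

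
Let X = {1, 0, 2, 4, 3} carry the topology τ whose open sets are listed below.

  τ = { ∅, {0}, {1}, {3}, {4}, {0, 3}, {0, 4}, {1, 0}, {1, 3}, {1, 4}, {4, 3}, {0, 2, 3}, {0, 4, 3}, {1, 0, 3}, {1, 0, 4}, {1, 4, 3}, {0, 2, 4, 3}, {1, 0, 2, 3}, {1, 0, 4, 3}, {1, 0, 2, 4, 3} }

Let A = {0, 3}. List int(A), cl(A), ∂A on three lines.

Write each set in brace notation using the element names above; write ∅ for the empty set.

opens ⊆ A: ∅, {0}, {3}, {0, 3}; union → int = {0, 3}
complement {1, 2, 4}; its interior {1, 4}; cl(A) = X∖{1, 4} = {0, 2, 3}
boundary = {0, 2, 3} ∖ {0, 3} = {2}

int(A) = {0, 3}
cl(A)  = {0, 2, 3}
∂A     = {2}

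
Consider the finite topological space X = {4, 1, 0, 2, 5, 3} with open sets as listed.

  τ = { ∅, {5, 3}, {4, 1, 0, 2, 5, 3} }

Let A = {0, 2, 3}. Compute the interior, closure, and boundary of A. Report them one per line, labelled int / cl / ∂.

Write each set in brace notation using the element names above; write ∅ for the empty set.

int(A) = ∅
cl(A)  = {4, 1, 0, 2, 5, 3}
∂A     = {4, 1, 0, 2, 5, 3}

interior: largest open inside A is ∅ (from ∅)
cl via duality: int({4, 1, 5}) = ∅, so X∖∅ = {4, 1, 0, 2, 5, 3}
cl∖int = {4, 1, 0, 2, 5, 3}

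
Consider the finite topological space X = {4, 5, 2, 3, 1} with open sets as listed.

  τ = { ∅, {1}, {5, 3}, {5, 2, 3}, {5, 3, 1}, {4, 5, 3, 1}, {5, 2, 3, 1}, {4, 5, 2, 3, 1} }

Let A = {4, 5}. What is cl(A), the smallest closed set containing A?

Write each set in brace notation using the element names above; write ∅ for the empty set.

{4, 5, 2, 3}

closure: X∖int(X∖A) = X∖{1} = {4, 5, 2, 3}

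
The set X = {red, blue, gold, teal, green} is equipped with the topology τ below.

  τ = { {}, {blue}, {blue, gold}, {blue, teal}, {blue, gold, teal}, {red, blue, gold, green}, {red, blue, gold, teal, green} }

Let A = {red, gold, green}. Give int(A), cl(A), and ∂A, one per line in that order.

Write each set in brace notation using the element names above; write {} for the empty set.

int(A) = {}
cl(A)  = {red, gold, green}
∂A     = {red, gold, green}

interior: largest open inside A is {} (from {})
cl via duality: int({blue, teal}) = {blue, teal}, so X∖{blue, teal} = {red, gold, green}
cl∖int = {red, gold, green}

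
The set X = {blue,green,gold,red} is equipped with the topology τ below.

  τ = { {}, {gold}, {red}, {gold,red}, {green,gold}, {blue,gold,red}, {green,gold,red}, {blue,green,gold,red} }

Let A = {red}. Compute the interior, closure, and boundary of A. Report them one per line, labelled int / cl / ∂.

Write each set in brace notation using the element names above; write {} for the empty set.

int(A) = {red}
cl(A)  = {blue,red}
∂A     = {blue}

open subsets of A: {}, {red}; so int(A) = {red}
closure: X∖int(X∖A) = X∖{green,gold} = {blue,red}
∂A = {blue,red} minus {red} = {blue}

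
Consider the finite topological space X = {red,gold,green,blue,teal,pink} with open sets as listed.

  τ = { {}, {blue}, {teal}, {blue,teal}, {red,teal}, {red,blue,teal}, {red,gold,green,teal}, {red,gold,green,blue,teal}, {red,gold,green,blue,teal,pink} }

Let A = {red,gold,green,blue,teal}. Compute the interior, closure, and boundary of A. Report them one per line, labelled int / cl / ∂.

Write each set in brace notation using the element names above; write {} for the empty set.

int(A) = {red,gold,green,blue,teal}
cl(A)  = {red,gold,green,blue,teal,pink}
∂A     = {pink}

interior: largest open inside A is {red,gold,green,blue,teal} (from {}, {teal}, {blue}, {red,teal}, {blue,teal}, {red,blue,teal}, {red,gold,green,teal}, {red,gold,green,blue,teal})
cl via duality: int({pink}) = {}, so X∖{} = {red,gold,green,blue,teal,pink}
cl∖int = {pink}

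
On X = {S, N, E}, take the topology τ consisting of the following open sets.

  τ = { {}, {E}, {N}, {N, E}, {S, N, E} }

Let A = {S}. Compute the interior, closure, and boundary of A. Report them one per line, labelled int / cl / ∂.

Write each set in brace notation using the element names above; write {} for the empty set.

open subsets of A: {}; so int(A) = {}
closure: X∖int(X∖A) = X∖{N, E} = {S}
∂A = {S} minus {} = {S}

int(A) = {}
cl(A)  = {S}
∂A     = {S}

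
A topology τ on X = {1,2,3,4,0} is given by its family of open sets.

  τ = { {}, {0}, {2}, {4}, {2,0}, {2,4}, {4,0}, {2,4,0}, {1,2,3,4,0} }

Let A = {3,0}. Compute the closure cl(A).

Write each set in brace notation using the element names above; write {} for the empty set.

complement {1,2,4}; its interior {2,4}; cl(A) = X∖{2,4} = {1,3,0}

{1,3,0}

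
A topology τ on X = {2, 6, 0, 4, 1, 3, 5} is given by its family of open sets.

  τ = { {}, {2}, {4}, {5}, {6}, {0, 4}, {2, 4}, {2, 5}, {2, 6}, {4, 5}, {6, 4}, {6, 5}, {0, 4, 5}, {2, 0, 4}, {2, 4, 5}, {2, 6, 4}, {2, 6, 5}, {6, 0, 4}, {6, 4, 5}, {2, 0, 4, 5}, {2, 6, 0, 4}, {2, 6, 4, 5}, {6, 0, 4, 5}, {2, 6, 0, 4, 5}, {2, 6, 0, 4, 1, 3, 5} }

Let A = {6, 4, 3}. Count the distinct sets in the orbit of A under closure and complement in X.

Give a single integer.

8

cl via duality: int({2, 0, 1, 5}) = {2, 5}, so X∖{2, 5} = {6, 0, 4, 1, 3}
Write k for closure, c for complement:
  1. A     = {6, 4, 3}
  2. kA    = {6, 0, 4, 1, 3}
  3. cA    = {2, 0, 1, 5}
  4. ckA   = {2, 5}
  5. kcA   = {2, 0, 1, 3, 5}
  6. kckA  = {2, 1, 3, 5}
  7. ckcA  = {6, 4}
  8. ckckA = {6, 0, 4}
applying k or c yields no new set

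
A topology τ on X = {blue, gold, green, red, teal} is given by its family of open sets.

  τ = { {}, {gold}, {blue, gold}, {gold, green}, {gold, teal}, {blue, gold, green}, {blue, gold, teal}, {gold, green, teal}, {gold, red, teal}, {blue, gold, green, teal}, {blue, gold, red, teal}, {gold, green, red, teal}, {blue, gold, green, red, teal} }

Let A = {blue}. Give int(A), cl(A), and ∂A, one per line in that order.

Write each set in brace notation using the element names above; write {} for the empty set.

int(A) = {}
cl(A)  = {blue}
∂A     = {blue}

interior: largest open inside A is {} (from {})
cl via duality: int({gold, green, red, teal}) = {gold, green, red, teal}, so X∖{gold, green, red, teal} = {blue}
cl∖int = {blue}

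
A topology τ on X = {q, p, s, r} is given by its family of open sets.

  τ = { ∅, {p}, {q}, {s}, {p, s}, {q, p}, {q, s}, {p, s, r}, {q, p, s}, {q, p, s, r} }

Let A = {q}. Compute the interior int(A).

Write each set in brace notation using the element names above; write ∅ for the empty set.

open subsets of A: ∅, {q}; so int(A) = {q}

{q}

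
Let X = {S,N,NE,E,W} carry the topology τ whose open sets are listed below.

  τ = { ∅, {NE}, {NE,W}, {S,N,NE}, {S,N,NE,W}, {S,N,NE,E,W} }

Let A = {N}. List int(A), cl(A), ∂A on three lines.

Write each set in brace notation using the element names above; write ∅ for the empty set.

int(A) = ∅
cl(A)  = {S,N,E}
∂A     = {S,N,E}

U open, U⊆A: ∅. int(A) = ⋃ = ∅
X∖A={S,NE,E,W}, int(X∖A)={NE,W}, hence cl(A)={S,N,E}
∂A: remove int from cl → {S,N,E}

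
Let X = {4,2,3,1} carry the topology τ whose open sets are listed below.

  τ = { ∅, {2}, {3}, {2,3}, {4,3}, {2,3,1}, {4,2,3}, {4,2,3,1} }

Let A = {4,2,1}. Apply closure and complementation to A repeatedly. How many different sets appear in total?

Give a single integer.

closure: X∖int(X∖A) = X∖{3} = {4,2,1}
Let k=closure and c=complement:
  1. A     = {4,2,1}
  2. cA    = {3}
  3. kcA   = {4,3,1}
  4. ckcA  = {2}
  5. kckcA = {2,1}
  6. ckckcA = {4,3}
— saturated at 6

6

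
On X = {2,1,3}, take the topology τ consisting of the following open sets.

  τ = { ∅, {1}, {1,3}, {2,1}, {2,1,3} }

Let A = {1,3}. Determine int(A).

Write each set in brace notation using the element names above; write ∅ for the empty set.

{1,3}

interior: largest open inside A is {1,3} (from ∅, {1}, {1,3})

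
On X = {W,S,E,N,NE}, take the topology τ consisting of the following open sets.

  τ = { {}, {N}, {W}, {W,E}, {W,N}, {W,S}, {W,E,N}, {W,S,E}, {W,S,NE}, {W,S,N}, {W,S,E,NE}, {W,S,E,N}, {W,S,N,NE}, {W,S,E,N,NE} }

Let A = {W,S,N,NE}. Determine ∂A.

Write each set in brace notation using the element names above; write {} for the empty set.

open subsets of A: {}, {N}, {W}, {W,N}, {W,S}, {W,S,N}, {W,S,NE}, {W,S,N,NE}; so int(A) = {W,S,N,NE}
closure: X∖int(X∖A) = X∖{} = {W,S,E,N,NE}
∂A = {W,S,E,N,NE} minus {W,S,N,NE} = {E}

{E}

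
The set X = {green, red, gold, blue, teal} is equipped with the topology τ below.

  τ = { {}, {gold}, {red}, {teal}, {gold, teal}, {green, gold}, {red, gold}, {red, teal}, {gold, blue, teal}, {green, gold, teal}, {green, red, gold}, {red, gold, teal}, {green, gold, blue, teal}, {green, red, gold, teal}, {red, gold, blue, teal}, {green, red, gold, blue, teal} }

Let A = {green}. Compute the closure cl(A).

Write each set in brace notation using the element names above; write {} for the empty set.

{green}

complement {red, gold, blue, teal}; its interior {red, gold, blue, teal}; cl(A) = X∖{red, gold, blue, teal} = {green}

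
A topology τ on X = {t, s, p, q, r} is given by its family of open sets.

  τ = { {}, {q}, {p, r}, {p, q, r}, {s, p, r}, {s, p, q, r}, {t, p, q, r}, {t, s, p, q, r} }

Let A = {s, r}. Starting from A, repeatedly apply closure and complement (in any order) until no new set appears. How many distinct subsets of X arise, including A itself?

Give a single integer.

8

closure: X∖int(X∖A) = X∖{q} = {t, s, p, r}
Let k=closure and c=complement:
  1. A     = {s, r}
  2. kA    = {t, s, p, r}
  3. cA    = {t, p, q}
  4. ckA   = {q}
  5. kcA   = {t, s, p, q, r}
  6. kckA  = {t, q}
  7. ckcA  = {}
  8. ckckA = {s, p, r}
— saturated at 8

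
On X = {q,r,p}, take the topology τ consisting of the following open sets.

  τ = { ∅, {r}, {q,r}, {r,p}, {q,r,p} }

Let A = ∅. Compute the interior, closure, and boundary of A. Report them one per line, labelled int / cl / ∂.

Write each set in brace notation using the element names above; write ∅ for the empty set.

open subsets of A: ∅; so int(A) = ∅
closure: X∖int(X∖A) = X∖{q,r,p} = ∅
∂A = ∅ minus ∅ = ∅

int(A) = ∅
cl(A)  = ∅
∂A     = ∅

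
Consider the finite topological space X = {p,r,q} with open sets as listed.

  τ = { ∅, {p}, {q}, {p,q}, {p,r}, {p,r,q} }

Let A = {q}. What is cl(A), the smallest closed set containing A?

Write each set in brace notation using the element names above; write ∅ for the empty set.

{q}

closure: X∖int(X∖A) = X∖{p,r} = {q}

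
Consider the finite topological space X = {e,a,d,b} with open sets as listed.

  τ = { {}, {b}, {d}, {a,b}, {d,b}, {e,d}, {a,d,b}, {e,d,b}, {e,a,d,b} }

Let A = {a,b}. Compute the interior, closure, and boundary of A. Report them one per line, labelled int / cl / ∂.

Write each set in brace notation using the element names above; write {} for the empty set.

opens ⊆ A: {}, {b}, {a,b}; union → int = {a,b}
complement {e,d}; its interior {e,d}; cl(A) = X∖{e,d} = {a,b}
boundary = {a,b} ∖ {a,b} = {}

int(A) = {a,b}
cl(A)  = {a,b}
∂A     = {}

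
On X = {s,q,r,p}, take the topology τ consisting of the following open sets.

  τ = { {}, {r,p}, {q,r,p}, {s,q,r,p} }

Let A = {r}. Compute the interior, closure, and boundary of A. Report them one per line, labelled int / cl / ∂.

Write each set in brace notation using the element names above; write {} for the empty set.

int(A) = {}
cl(A)  = {s,q,r,p}
∂A     = {s,q,r,p}

opens ⊆ A: {}; union → int = {}
complement {s,q,p}; its interior {}; cl(A) = X∖{} = {s,q,r,p}
boundary = {s,q,r,p} ∖ {} = {s,q,r,p}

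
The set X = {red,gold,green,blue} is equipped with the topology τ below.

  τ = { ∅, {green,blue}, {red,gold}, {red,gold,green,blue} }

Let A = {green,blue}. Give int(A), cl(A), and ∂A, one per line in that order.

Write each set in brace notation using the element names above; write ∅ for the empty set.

int(A) = {green,blue}
cl(A)  = {green,blue}
∂A     = ∅

U open, U⊆A: ∅, {green,blue}. int(A) = ⋃ = {green,blue}
X∖A={red,gold}, int(X∖A)={red,gold}, hence cl(A)={green,blue}
∂A: remove int from cl → ∅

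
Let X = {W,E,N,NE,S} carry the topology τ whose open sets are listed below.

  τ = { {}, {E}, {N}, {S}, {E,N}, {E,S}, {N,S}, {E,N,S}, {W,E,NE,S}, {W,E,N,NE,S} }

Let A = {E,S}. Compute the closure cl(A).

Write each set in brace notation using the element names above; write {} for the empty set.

complement {W,N,NE}; its interior {N}; cl(A) = X∖{N} = {W,E,NE,S}

{W,E,NE,S}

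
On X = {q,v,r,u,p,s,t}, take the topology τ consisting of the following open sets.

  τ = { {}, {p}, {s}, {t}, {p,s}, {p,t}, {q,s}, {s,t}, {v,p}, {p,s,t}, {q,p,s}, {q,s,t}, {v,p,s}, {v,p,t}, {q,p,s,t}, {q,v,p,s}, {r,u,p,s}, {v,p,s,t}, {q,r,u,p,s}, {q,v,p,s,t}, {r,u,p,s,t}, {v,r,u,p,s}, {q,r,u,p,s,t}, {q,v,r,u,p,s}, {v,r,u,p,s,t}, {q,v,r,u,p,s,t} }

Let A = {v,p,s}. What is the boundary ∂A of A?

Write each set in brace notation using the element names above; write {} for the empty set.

{q,r,u}

open subsets of A: {}, {p}, {s}, {p,s}, {v,p}, {v,p,s}; so int(A) = {v,p,s}
closure: X∖int(X∖A) = X∖{t} = {q,v,r,u,p,s}
∂A = {q,v,r,u,p,s} minus {v,p,s} = {q,r,u}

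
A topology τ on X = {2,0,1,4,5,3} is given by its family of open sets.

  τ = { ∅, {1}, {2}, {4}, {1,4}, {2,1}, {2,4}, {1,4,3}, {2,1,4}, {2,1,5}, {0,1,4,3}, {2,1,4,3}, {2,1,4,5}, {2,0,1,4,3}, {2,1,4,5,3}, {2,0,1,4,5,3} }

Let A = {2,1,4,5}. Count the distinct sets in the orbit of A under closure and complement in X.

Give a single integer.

4

complement {0,3}; its interior ∅; cl(A) = X∖∅ = {2,0,1,4,5,3}
With k = closure, c = complement:
  1. A     = {2,1,4,5}
  2. kA    = {2,0,1,4,5,3}
  3. cA    = {0,3}
  4. ckA   = ∅
k, c of each give nothing new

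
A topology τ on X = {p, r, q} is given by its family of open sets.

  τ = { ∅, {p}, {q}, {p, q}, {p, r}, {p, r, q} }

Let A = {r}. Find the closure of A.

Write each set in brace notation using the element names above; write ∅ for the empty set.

closure: X∖int(X∖A) = X∖{p, q} = {r}

{r}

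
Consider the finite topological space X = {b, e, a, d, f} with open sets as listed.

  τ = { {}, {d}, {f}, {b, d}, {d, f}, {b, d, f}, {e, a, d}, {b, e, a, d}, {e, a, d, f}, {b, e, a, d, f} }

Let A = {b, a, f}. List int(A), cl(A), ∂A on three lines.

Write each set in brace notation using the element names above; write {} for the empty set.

interior: largest open inside A is {f} (from {}, {f})
cl via duality: int({e, d}) = {d}, so X∖{d} = {b, e, a, f}
cl∖int = {b, e, a}

int(A) = {f}
cl(A)  = {b, e, a, f}
∂A     = {b, e, a}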